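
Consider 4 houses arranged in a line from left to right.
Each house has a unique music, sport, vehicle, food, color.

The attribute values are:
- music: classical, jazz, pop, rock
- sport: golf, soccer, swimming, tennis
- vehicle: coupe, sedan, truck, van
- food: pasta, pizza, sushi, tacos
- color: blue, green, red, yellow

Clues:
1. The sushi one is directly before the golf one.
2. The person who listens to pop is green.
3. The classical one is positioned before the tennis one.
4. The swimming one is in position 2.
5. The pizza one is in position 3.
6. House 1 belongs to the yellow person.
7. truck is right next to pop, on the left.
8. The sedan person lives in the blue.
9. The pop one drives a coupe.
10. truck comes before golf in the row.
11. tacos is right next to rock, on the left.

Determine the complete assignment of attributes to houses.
Solution:

House | Music | Sport | Vehicle | Food | Color
----------------------------------------------
  1   | classical | soccer | van | tacos | yellow
  2   | rock | swimming | truck | sushi | red
  3   | pop | golf | coupe | pizza | green
  4   | jazz | tennis | sedan | pasta | blue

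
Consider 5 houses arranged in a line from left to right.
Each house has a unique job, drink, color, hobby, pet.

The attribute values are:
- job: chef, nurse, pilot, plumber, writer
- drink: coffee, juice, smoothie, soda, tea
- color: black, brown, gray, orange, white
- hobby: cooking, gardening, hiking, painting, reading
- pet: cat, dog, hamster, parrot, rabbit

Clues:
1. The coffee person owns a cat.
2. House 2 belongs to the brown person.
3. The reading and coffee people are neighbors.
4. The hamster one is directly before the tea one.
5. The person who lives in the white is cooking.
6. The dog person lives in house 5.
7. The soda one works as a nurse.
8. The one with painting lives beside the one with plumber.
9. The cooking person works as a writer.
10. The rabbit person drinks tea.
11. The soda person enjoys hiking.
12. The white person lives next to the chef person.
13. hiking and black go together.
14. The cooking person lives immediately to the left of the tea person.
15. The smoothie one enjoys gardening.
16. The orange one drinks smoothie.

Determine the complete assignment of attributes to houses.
Solution:

House | Job | Drink | Color | Hobby | Pet
-----------------------------------------
  1   | writer | juice | white | cooking | hamster
  2   | chef | tea | brown | reading | rabbit
  3   | pilot | coffee | gray | painting | cat
  4   | plumber | smoothie | orange | gardening | parrot
  5   | nurse | soda | black | hiking | dog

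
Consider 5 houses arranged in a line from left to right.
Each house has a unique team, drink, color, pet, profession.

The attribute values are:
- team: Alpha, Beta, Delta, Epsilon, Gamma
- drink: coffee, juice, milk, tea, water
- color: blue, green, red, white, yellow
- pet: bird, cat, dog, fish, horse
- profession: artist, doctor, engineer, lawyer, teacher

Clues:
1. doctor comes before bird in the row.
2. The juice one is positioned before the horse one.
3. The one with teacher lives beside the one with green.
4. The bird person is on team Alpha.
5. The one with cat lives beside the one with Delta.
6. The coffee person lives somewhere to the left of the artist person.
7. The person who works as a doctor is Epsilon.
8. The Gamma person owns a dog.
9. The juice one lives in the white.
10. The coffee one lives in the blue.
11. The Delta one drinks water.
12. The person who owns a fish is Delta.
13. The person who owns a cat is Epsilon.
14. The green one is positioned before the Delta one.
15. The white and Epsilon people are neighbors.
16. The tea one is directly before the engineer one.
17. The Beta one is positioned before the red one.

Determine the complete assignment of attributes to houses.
Solution:

House | Team | Drink | Color | Pet | Profession
-----------------------------------------------
  1   | Gamma | juice | white | dog | teacher
  2   | Epsilon | tea | green | cat | doctor
  3   | Delta | water | yellow | fish | engineer
  4   | Beta | coffee | blue | horse | lawyer
  5   | Alpha | milk | red | bird | artist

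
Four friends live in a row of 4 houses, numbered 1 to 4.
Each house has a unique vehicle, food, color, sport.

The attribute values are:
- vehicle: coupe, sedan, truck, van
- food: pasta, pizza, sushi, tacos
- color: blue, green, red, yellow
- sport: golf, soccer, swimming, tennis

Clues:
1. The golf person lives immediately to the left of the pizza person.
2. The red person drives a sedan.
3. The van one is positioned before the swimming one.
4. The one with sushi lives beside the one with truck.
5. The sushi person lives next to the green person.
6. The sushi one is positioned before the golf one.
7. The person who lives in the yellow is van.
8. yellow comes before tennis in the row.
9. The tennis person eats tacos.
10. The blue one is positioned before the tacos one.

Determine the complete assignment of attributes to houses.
Solution:

House | Vehicle | Food | Color | Sport
--------------------------------------
  1   | van | sushi | yellow | soccer
  2   | truck | pasta | green | golf
  3   | coupe | pizza | blue | swimming
  4   | sedan | tacos | red | tennis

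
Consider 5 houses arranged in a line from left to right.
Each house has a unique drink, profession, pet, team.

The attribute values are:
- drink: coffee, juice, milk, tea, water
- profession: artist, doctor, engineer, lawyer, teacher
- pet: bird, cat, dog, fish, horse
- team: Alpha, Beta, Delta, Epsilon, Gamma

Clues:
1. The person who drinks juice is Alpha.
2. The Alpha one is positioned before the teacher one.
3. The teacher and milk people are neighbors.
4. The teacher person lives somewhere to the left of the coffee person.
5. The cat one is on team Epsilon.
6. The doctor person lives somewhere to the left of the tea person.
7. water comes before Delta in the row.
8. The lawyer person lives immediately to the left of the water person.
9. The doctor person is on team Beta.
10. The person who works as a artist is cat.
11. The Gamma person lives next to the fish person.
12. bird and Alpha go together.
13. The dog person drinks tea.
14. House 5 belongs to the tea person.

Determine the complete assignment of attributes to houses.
Solution:

House | Drink | Profession | Pet | Team
---------------------------------------
  1   | juice | lawyer | bird | Alpha
  2   | water | teacher | horse | Gamma
  3   | milk | doctor | fish | Beta
  4   | coffee | artist | cat | Epsilon
  5   | tea | engineer | dog | Delta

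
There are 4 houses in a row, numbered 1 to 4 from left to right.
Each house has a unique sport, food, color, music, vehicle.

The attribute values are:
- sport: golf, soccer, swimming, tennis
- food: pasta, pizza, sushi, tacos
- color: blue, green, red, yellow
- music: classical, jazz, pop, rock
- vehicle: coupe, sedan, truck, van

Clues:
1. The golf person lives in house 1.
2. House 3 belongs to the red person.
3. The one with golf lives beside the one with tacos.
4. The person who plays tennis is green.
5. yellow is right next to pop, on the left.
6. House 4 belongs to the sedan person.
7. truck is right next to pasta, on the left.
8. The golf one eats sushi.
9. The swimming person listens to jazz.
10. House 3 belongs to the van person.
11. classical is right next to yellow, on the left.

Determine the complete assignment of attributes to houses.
Solution:

House | Sport | Food | Color | Music | Vehicle
----------------------------------------------
  1   | golf | sushi | blue | classical | coupe
  2   | swimming | tacos | yellow | jazz | truck
  3   | soccer | pasta | red | pop | van
  4   | tennis | pizza | green | rock | sedan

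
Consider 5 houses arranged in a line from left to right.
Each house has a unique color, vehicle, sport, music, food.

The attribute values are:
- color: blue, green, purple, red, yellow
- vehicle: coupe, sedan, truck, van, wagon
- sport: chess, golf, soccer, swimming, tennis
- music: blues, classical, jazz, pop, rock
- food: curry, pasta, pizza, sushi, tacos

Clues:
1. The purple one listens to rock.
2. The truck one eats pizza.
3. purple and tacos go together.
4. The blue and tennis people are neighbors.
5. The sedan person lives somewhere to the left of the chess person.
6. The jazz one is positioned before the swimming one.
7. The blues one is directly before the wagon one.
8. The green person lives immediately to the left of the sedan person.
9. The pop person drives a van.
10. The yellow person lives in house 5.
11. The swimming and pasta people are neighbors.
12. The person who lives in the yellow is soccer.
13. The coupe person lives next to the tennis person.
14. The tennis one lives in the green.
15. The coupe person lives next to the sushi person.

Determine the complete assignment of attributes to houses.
Solution:

House | Color | Vehicle | Sport | Music | Food
----------------------------------------------
  1   | blue | coupe | golf | blues | curry
  2   | green | wagon | tennis | jazz | sushi
  3   | purple | sedan | swimming | rock | tacos
  4   | red | van | chess | pop | pasta
  5   | yellow | truck | soccer | classical | pizza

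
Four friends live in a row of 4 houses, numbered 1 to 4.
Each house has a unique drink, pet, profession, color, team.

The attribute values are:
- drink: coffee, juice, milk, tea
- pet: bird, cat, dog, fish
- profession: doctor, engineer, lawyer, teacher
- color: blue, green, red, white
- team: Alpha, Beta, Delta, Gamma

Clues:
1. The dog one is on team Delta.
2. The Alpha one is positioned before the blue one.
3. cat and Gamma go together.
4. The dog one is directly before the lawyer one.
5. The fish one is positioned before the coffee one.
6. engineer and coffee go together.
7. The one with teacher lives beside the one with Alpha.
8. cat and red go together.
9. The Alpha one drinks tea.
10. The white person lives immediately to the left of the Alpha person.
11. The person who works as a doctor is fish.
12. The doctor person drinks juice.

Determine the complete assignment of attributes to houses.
Solution:

House | Drink | Pet | Profession | Color | Team
-----------------------------------------------
  1   | milk | dog | teacher | white | Delta
  2   | tea | bird | lawyer | green | Alpha
  3   | juice | fish | doctor | blue | Beta
  4   | coffee | cat | engineer | red | Gamma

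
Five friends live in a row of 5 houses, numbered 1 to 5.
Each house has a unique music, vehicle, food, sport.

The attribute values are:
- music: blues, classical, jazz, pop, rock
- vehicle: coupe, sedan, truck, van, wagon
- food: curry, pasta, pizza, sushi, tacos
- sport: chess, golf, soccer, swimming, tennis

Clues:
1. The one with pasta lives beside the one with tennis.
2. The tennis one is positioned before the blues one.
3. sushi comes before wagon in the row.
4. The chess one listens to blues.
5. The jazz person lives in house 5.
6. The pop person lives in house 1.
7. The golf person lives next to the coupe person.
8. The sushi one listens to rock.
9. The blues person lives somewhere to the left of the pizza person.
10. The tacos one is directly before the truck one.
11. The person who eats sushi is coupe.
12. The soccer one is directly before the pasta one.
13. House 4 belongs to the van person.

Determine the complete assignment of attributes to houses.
Solution:

House | Music | Vehicle | Food | Sport
--------------------------------------
  1   | pop | sedan | tacos | soccer
  2   | classical | truck | pasta | golf
  3   | rock | coupe | sushi | tennis
  4   | blues | van | curry | chess
  5   | jazz | wagon | pizza | swimming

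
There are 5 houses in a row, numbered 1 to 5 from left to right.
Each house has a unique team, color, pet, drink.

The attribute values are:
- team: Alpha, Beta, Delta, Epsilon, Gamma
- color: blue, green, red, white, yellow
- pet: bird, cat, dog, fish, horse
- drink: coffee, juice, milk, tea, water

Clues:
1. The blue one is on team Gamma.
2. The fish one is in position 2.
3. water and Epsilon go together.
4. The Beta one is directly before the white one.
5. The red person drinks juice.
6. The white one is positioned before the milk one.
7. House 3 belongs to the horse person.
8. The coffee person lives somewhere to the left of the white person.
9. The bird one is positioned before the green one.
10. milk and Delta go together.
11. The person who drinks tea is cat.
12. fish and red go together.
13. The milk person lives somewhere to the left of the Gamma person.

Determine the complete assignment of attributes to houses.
Solution:

House | Team | Color | Pet | Drink
----------------------------------
  1   | Alpha | yellow | bird | coffee
  2   | Beta | red | fish | juice
  3   | Epsilon | white | horse | water
  4   | Delta | green | dog | milk
  5   | Gamma | blue | cat | tea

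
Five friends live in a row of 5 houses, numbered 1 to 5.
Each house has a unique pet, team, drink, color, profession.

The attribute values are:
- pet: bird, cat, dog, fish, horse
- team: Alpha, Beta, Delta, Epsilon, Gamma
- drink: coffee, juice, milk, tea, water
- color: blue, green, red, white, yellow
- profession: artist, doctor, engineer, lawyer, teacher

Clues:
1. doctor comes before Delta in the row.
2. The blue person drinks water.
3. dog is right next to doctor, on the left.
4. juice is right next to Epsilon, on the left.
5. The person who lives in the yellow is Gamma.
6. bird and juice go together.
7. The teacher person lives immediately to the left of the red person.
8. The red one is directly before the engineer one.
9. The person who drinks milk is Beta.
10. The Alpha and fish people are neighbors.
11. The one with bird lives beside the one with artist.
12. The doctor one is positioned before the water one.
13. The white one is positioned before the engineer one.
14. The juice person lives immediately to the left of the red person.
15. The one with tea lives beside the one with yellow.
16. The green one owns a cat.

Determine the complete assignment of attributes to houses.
Solution:

House | Pet | Team | Drink | Color | Profession
-----------------------------------------------
  1   | bird | Alpha | juice | white | teacher
  2   | fish | Epsilon | tea | red | artist
  3   | dog | Gamma | coffee | yellow | engineer
  4   | cat | Beta | milk | green | doctor
  5   | horse | Delta | water | blue | lawyer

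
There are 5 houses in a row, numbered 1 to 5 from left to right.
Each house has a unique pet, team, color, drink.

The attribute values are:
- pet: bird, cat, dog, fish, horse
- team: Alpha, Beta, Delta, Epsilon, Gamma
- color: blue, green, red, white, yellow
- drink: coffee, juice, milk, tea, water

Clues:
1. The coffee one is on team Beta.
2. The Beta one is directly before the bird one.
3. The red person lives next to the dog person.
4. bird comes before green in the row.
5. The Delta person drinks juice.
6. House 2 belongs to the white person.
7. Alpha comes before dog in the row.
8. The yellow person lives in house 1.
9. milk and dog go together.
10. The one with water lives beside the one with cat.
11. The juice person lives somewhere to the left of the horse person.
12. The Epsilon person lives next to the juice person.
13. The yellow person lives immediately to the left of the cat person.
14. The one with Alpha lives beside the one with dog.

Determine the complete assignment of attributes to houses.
Solution:

House | Pet | Team | Color | Drink
----------------------------------
  1   | fish | Epsilon | yellow | water
  2   | cat | Delta | white | juice
  3   | horse | Beta | blue | coffee
  4   | bird | Alpha | red | tea
  5   | dog | Gamma | green | milk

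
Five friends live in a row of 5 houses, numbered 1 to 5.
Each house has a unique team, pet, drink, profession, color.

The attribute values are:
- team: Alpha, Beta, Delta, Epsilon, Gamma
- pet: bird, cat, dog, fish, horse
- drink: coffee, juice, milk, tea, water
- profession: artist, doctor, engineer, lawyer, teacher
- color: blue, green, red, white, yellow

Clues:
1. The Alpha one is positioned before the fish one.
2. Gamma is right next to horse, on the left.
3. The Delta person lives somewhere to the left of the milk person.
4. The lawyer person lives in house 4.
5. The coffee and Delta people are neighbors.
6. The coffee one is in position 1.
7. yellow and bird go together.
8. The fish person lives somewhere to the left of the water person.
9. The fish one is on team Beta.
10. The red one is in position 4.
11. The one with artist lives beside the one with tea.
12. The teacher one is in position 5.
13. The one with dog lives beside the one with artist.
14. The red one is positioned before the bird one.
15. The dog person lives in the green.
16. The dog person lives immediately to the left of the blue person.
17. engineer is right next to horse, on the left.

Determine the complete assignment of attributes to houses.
Solution:

House | Team | Pet | Drink | Profession | Color
-----------------------------------------------
  1   | Gamma | dog | coffee | engineer | green
  2   | Delta | horse | juice | artist | blue
  3   | Alpha | cat | tea | doctor | white
  4   | Beta | fish | milk | lawyer | red
  5   | Epsilon | bird | water | teacher | yellow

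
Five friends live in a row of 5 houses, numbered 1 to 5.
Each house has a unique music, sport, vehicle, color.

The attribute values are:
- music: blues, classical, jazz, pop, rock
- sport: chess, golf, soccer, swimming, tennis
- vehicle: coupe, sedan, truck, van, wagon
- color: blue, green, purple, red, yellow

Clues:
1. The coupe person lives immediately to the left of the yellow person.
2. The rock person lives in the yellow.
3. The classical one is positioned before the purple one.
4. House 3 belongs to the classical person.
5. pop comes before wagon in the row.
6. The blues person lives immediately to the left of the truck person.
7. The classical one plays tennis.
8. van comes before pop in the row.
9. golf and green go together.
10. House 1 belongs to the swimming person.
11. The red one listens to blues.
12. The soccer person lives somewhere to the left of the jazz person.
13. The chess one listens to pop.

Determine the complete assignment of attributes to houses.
Solution:

House | Music | Sport | Vehicle | Color
---------------------------------------
  1   | blues | swimming | coupe | red
  2   | rock | soccer | truck | yellow
  3   | classical | tennis | van | blue
  4   | pop | chess | sedan | purple
  5   | jazz | golf | wagon | green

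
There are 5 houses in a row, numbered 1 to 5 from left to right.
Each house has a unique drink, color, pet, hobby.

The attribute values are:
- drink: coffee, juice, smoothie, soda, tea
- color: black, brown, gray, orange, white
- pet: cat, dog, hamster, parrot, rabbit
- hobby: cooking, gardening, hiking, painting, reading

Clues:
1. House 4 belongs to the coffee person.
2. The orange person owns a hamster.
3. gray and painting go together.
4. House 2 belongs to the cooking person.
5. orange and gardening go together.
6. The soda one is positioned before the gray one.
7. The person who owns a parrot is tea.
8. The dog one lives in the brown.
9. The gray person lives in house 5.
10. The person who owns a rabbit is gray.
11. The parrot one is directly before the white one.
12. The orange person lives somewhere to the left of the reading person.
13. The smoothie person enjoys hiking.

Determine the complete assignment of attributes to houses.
Solution:

House | Drink | Color | Pet | Hobby
-----------------------------------
  1   | soda | orange | hamster | gardening
  2   | tea | black | parrot | cooking
  3   | smoothie | white | cat | hiking
  4   | coffee | brown | dog | reading
  5   | juice | gray | rabbit | painting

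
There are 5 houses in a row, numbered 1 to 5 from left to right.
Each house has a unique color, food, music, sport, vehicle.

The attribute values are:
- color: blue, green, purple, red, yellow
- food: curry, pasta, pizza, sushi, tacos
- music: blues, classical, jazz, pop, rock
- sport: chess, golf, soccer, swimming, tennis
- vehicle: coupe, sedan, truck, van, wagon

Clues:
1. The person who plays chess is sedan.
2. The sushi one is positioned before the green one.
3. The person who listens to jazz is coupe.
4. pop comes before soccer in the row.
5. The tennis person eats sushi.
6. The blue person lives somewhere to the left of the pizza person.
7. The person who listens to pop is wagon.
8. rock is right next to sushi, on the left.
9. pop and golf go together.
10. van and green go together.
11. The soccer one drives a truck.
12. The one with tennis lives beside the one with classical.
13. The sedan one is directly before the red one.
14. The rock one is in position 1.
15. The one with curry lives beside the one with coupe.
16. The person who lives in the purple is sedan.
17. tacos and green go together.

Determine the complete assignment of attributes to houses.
Solution:

House | Color | Food | Music | Sport | Vehicle
----------------------------------------------
  1   | purple | curry | rock | chess | sedan
  2   | red | sushi | jazz | tennis | coupe
  3   | green | tacos | classical | swimming | van
  4   | blue | pasta | pop | golf | wagon
  5   | yellow | pizza | blues | soccer | truck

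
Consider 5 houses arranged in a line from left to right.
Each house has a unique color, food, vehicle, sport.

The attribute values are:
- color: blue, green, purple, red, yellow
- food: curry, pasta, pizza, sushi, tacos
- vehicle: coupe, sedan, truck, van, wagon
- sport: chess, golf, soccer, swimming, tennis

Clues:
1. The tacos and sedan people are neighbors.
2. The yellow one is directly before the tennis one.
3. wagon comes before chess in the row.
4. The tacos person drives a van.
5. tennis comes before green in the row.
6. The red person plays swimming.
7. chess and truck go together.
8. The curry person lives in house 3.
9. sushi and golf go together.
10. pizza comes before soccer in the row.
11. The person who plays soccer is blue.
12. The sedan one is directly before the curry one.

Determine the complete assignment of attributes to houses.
Solution:

House | Color | Food | Vehicle | Sport
--------------------------------------
  1   | red | tacos | van | swimming
  2   | yellow | sushi | sedan | golf
  3   | purple | curry | wagon | tennis
  4   | green | pizza | truck | chess
  5   | blue | pasta | coupe | soccer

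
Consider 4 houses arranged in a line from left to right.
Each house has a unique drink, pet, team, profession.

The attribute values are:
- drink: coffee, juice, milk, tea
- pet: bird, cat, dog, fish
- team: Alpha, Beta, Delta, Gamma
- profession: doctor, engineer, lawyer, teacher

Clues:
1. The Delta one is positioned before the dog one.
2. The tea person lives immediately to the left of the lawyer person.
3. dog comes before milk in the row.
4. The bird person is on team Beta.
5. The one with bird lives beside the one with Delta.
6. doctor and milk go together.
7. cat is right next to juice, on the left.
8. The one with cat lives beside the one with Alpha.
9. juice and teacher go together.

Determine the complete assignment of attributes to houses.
Solution:

House | Drink | Pet | Team | Profession
---------------------------------------
  1   | tea | bird | Beta | engineer
  2   | coffee | cat | Delta | lawyer
  3   | juice | dog | Alpha | teacher
  4   | milk | fish | Gamma | doctor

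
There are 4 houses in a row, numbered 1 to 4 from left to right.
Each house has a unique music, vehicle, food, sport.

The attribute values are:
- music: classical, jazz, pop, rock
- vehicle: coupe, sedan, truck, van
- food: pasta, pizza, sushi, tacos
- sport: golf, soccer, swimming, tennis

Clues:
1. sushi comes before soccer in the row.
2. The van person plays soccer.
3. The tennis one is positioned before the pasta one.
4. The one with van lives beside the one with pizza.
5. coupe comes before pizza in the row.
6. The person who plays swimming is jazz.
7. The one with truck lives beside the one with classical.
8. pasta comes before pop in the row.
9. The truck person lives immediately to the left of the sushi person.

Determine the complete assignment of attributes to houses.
Solution:

House | Music | Vehicle | Food | Sport
--------------------------------------
  1   | jazz | truck | tacos | swimming
  2   | classical | coupe | sushi | tennis
  3   | rock | van | pasta | soccer
  4   | pop | sedan | pizza | golf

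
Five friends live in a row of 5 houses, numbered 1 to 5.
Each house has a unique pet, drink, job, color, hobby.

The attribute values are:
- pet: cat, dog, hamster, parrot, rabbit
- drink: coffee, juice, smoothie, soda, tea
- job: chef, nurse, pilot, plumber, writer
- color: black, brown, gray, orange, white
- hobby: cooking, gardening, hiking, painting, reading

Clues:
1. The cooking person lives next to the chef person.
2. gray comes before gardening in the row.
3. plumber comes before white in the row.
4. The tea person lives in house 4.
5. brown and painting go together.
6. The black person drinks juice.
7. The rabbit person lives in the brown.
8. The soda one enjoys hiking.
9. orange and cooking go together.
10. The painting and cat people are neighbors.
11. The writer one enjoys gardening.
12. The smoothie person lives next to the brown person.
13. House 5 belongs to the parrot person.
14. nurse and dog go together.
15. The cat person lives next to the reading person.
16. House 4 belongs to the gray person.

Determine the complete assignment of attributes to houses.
Solution:

House | Pet | Drink | Job | Color | Hobby
-----------------------------------------
  1   | hamster | smoothie | plumber | orange | cooking
  2   | rabbit | coffee | chef | brown | painting
  3   | cat | soda | pilot | white | hiking
  4   | dog | tea | nurse | gray | reading
  5   | parrot | juice | writer | black | gardening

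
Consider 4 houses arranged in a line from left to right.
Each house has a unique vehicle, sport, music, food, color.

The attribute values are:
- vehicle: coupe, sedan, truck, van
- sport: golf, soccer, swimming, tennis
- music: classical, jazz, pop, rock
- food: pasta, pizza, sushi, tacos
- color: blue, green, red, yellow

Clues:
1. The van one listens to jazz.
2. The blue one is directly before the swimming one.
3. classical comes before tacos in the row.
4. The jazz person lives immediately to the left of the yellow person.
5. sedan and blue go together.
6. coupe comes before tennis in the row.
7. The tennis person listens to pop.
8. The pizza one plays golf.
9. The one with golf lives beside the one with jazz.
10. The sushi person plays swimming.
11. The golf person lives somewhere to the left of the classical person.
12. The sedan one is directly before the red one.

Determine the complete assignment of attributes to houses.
Solution:

House | Vehicle | Sport | Music | Food | Color
----------------------------------------------
  1   | sedan | golf | rock | pizza | blue
  2   | van | swimming | jazz | sushi | red
  3   | coupe | soccer | classical | pasta | yellow
  4   | truck | tennis | pop | tacos | green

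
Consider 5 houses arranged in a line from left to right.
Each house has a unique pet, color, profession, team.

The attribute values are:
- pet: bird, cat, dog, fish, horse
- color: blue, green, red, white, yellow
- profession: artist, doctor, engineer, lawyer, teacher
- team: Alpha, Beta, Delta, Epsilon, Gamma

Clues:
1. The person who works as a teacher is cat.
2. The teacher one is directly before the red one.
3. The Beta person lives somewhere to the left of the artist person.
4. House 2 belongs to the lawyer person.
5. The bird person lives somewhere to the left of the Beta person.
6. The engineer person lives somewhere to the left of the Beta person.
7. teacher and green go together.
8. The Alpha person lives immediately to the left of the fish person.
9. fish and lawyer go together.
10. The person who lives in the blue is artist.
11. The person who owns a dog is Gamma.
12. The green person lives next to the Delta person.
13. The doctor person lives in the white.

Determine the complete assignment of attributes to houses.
Solution:

House | Pet | Color | Profession | Team
---------------------------------------
  1   | cat | green | teacher | Alpha
  2   | fish | red | lawyer | Delta
  3   | bird | yellow | engineer | Epsilon
  4   | horse | white | doctor | Beta
  5   | dog | blue | artist | Gamma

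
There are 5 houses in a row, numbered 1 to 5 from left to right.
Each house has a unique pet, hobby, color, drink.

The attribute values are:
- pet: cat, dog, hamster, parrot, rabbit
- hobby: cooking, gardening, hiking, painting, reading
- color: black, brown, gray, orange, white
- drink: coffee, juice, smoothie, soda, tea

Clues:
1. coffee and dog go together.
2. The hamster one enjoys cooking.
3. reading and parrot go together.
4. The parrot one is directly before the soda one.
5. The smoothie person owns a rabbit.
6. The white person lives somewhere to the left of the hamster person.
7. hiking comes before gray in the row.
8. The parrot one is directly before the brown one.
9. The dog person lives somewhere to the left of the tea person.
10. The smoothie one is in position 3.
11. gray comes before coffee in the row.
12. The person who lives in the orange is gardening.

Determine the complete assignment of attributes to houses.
Solution:

House | Pet | Hobby | Color | Drink
-----------------------------------
  1   | parrot | reading | white | juice
  2   | cat | hiking | brown | soda
  3   | rabbit | painting | gray | smoothie
  4   | dog | gardening | orange | coffee
  5   | hamster | cooking | black | tea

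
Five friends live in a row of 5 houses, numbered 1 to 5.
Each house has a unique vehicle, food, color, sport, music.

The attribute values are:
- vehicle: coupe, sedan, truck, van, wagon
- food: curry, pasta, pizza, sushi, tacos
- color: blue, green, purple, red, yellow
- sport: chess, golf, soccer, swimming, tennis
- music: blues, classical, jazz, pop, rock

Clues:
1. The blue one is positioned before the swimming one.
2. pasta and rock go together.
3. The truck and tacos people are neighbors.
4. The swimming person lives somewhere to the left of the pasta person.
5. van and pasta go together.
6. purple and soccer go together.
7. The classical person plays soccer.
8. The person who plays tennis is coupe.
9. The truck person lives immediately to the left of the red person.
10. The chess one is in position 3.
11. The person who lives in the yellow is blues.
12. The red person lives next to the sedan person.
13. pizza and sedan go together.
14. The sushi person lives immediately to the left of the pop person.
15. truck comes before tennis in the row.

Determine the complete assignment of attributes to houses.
Solution:

House | Vehicle | Food | Color | Sport | Music
----------------------------------------------
  1   | truck | sushi | purple | soccer | classical
  2   | coupe | tacos | red | tennis | pop
  3   | sedan | pizza | blue | chess | jazz
  4   | wagon | curry | yellow | swimming | blues
  5   | van | pasta | green | golf | rock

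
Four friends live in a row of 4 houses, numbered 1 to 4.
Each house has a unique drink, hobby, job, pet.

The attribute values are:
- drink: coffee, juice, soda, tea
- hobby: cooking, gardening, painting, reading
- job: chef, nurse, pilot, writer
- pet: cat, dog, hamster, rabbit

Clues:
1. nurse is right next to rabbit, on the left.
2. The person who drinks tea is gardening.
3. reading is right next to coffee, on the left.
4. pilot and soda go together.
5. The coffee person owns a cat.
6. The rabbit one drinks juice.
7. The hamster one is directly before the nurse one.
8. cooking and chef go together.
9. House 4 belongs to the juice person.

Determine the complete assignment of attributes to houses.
Solution:

House | Drink | Hobby | Job | Pet
---------------------------------
  1   | tea | gardening | writer | dog
  2   | soda | reading | pilot | hamster
  3   | coffee | painting | nurse | cat
  4   | juice | cooking | chef | rabbit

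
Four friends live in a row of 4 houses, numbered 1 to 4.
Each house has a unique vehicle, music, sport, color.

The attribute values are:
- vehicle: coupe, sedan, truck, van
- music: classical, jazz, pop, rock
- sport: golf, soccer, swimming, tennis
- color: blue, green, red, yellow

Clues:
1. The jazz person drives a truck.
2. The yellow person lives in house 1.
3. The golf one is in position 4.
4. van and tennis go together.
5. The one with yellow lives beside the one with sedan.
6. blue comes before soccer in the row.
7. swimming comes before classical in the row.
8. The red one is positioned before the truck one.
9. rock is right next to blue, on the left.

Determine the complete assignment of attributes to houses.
Solution:

House | Vehicle | Music | Sport | Color
---------------------------------------
  1   | van | rock | tennis | yellow
  2   | sedan | pop | swimming | blue
  3   | coupe | classical | soccer | red
  4   | truck | jazz | golf | green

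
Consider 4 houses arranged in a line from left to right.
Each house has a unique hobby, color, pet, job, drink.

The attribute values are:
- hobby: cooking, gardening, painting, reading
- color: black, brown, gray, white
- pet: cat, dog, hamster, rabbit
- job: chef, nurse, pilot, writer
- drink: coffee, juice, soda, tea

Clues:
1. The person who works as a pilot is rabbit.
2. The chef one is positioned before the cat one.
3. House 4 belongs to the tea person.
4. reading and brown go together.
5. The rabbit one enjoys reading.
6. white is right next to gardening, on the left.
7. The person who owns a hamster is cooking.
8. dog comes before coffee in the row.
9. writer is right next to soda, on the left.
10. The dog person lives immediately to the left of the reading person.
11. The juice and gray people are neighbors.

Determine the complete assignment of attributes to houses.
Solution:

House | Hobby | Color | Pet | Job | Drink
-----------------------------------------
  1   | cooking | white | hamster | writer | juice
  2   | gardening | gray | dog | chef | soda
  3   | reading | brown | rabbit | pilot | coffee
  4   | painting | black | cat | nurse | tea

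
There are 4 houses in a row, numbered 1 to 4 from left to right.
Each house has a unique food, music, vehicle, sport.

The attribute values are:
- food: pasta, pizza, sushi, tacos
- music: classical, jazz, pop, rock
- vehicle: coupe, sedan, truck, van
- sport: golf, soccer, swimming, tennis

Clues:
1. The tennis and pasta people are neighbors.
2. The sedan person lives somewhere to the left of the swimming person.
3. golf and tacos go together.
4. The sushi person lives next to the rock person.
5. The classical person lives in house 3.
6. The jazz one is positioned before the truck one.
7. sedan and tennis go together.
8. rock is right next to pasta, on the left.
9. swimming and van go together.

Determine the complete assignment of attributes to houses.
Solution:

House | Food | Music | Vehicle | Sport
--------------------------------------
  1   | sushi | jazz | coupe | soccer
  2   | pizza | rock | sedan | tennis
  3   | pasta | classical | van | swimming
  4   | tacos | pop | truck | golf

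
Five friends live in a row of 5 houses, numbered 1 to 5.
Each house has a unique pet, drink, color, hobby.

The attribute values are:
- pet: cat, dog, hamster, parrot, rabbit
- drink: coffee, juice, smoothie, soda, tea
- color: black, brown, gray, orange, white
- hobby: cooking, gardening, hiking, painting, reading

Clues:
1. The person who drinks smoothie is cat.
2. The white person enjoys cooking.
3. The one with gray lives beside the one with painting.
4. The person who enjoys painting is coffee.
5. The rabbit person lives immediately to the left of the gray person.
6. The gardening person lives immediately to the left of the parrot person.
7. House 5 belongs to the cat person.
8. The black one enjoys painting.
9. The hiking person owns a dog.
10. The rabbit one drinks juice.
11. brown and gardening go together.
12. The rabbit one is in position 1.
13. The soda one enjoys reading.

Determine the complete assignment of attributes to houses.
Solution:

House | Pet | Drink | Color | Hobby
-----------------------------------
  1   | rabbit | juice | brown | gardening
  2   | parrot | soda | gray | reading
  3   | hamster | coffee | black | painting
  4   | dog | tea | orange | hiking
  5   | cat | smoothie | white | cooking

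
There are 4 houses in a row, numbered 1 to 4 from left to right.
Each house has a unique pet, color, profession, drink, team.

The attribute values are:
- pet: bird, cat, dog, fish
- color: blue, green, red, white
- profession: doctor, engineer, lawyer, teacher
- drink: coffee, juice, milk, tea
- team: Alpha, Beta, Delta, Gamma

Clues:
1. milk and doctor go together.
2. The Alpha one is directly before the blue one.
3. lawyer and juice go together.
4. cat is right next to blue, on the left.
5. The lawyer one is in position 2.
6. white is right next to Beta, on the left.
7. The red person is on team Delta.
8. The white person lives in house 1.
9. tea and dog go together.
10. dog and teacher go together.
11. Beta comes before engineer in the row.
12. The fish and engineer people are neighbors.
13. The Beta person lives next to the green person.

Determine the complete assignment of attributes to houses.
Solution:

House | Pet | Color | Profession | Drink | Team
-----------------------------------------------
  1   | cat | white | doctor | milk | Alpha
  2   | fish | blue | lawyer | juice | Beta
  3   | bird | green | engineer | coffee | Gamma
  4   | dog | red | teacher | tea | Delta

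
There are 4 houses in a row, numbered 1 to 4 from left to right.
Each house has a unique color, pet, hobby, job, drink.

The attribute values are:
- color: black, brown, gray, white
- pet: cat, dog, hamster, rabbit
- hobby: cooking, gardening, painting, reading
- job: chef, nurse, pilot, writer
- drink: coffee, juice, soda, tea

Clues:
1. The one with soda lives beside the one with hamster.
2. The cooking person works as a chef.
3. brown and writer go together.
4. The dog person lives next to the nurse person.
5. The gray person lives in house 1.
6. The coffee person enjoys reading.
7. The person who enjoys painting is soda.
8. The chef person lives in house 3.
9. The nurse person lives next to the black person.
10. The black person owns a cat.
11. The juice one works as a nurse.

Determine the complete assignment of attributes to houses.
Solution:

House | Color | Pet | Hobby | Job | Drink
-----------------------------------------
  1   | gray | dog | painting | pilot | soda
  2   | white | hamster | gardening | nurse | juice
  3   | black | cat | cooking | chef | tea
  4   | brown | rabbit | reading | writer | coffee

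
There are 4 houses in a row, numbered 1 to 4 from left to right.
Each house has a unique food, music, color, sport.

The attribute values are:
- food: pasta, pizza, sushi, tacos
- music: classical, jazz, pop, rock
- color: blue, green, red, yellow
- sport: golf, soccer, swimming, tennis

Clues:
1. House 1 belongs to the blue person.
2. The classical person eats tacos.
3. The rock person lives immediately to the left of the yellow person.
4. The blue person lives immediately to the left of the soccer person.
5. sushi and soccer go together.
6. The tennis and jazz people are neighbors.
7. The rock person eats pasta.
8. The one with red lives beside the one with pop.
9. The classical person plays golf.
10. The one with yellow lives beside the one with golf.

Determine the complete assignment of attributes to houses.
Solution:

House | Food | Music | Color | Sport
------------------------------------
  1   | pasta | rock | blue | tennis
  2   | sushi | jazz | yellow | soccer
  3   | tacos | classical | red | golf
  4   | pizza | pop | green | swimming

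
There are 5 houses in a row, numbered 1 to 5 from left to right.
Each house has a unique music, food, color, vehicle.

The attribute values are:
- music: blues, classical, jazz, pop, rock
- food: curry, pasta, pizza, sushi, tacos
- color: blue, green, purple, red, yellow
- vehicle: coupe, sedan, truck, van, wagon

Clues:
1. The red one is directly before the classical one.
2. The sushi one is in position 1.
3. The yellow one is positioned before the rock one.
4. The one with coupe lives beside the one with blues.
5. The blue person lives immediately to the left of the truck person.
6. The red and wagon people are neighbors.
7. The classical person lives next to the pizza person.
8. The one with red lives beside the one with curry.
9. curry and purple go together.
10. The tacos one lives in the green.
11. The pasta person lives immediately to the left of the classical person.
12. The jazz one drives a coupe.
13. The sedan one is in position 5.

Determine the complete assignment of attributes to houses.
Solution:

House | Music | Food | Color | Vehicle
--------------------------------------
  1   | jazz | sushi | blue | coupe
  2   | blues | pasta | red | truck
  3   | classical | curry | purple | wagon
  4   | pop | pizza | yellow | van
  5   | rock | tacos | green | sedan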